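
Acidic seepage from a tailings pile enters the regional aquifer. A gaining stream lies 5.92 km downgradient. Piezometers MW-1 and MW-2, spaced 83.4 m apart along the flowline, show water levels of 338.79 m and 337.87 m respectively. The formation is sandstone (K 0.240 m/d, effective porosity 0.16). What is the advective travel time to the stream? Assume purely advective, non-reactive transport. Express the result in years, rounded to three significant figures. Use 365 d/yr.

Hydraulic gradient i = (338.79 − 337.87) / 83.4 = 0.92 / 83.4 = 0.01103
Darcy flux q = K·i = 0.240 × 0.01103 = 0.002647 m/d
v_s = q/n_e = 0.002647/0.16 = 0.01655 m/d
L = 5.92 km = 5920 m
t = L / v = 5920 / 0.01655 = 357800 d
   = 357800 / 365 = 980 yr

980 years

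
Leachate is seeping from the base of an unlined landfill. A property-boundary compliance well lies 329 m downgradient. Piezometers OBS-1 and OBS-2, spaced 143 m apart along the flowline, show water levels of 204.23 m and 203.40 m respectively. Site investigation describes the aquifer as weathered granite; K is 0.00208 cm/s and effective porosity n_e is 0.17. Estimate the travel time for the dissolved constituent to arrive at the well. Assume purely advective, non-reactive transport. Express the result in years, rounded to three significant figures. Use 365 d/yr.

Hydraulic gradient i = (204.23 − 203.40) / 143 = 0.83 / 143 = 0.005804
K = 0.00208 cm/s × 864 = 1.797 m/d
Specific discharge q = 1.797 × 0.005804 = 0.01043 m/d
Average linear velocity = 0.01043 / 0.17 = 0.06136 m/d
t = L / v = 329 / 0.06136 = 5362 d
   = 5362 / 365 = 14.7 yr

14.7 years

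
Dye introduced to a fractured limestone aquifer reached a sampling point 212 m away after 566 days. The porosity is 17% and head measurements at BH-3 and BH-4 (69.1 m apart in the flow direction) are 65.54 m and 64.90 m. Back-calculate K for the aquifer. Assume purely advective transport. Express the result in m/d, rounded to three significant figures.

Hydraulic gradient i = (65.54 − 64.90) / 69.1 = 0.64 / 69.1 = 0.009262
v = L / t = 212 / 566 = 0.3746 m/d
K = v · n / i = 0.3746 × 0.17 / 0.009262 = 6.87 m/d

6.87 m/d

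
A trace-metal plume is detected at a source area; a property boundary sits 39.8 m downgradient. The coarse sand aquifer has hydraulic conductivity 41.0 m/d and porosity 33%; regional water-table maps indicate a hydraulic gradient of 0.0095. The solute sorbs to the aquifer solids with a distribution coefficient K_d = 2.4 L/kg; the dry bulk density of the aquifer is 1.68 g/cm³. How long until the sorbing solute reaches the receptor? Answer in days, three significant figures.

446 days

Specific discharge q = 41.0 × 0.0095 = 0.3895 m/d
Average linear velocity = 0.3895 / 0.33 = 1.180 m/d
Retardation R = 1 + ρ_b·K_d/n = 1 + 1.68×2.4/0.33 = 13.22
Contaminant velocity v_c = v/R = 1.180/13.22 = 0.08929 m/d
t = L/v_c = 39.8/0.08929 = 445.7 d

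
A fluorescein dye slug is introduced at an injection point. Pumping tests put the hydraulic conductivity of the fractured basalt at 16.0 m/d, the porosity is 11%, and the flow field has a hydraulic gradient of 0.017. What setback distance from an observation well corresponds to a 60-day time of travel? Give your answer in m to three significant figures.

Darcy flux q = K·i = 16.0 × 0.017 = 0.2720 m/d
Seepage velocity v = q / n = 0.2720 / 0.11 = 2.473 m/d
L = v × T = 2.473 × 60 = 148.4 m

148 m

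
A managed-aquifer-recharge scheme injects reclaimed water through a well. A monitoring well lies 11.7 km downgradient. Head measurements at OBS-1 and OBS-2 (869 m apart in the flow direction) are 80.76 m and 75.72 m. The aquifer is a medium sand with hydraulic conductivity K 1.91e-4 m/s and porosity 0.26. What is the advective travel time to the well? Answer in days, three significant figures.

Hydraulic gradient i = (80.76 − 75.72) / 869 = 5.04 / 869 = 0.005800
K = 1.91e-4 m/s × 86400 s/d = 16.50 m/d
Specific discharge q = 16.50 × 0.005800 = 0.09571 m/d
v_s = q/n_e = 0.09571/0.26 = 0.3681 m/d
L = 11.7 km = 11700 m
t = L / v = 11700 / 0.3681 = 31780 d

31800 days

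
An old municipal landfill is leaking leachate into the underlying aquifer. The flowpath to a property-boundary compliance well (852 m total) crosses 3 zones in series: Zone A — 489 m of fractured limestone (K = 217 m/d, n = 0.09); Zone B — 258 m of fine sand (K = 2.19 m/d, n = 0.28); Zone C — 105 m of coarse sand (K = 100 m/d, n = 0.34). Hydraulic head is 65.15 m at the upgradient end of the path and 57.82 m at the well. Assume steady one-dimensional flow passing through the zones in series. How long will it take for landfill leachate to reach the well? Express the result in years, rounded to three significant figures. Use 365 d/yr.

6.88 years

Total head drop ΔH = 65.15 − 57.82 = 7.33 m
Steady 1-D flow in series ⇒ the Darcy flux q is identical in every zone and the zone head losses add (resistances L/K in series).
Σ(L/K) = 489/217 + 258/2.19 + 105/100 = 2.253 + 117.8 + 1.050 = 121.1 d
q = ΔH / Σ(L/K) = 7.33 / 121.1 = 0.06052 m/d (same in every zone)
Zone A: v = q/n = 0.06052/0.09 = 0.6725 m/d → t_A = 489/0.6725 = 727.2 d
Zone B: v = q/n = 0.06052/0.28 = 0.2162 m/d → t_B = 258/0.2162 = 1194 d
Zone C: v = q/n = 0.06052/0.34 = 0.1780 m/d → t_C = 105/0.1780 = 589.9 d
Total t = 727.2 + 1194 + 589.9 = 2511 d
   = 2511 / 365 = 6.88 yr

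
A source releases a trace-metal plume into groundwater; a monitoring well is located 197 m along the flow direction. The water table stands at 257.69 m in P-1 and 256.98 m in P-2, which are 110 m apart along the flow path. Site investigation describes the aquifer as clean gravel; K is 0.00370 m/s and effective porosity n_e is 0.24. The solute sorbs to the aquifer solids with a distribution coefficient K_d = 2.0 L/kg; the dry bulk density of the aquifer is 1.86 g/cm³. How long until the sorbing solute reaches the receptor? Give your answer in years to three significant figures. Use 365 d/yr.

Hydraulic gradient i = (257.69 − 256.98) / 110 = 0.71 / 110 = 0.006455
K = 0.00370 m/s × 86400 s/d = 319.7 m/d
Specific discharge q = 319.7 × 0.006455 = 2.063 m/d
v_s = q/n_e = 2.063/0.24 = 8.597 m/d
Retardation R = 1 + ρ_b·K_d/n = 1 + 1.86×2.0/0.24 = 16.50
Contaminant velocity v_c = v/R = 8.597/16.50 = 0.5211 m/d
t = L/v_c = 197/0.5211 = 378.1 d
   = 378.1/365 = 1.04 yr

1.04 years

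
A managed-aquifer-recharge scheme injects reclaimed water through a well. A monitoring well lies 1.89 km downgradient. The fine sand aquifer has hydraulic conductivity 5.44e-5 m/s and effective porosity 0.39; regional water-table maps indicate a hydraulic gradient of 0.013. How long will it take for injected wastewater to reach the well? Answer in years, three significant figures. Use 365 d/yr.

33.1 years

K = 5.44e-5 m/s × 86400 s/d = 4.700 m/d
Darcy flux q = K·i = 4.700 × 0.013 = 0.06110 m/d
Seepage velocity v = q / n = 0.06110 / 0.39 = 0.1567 m/d
L = 1.89 km = 1890 m
t = L / v = 1890 / 0.1567 = 12060 d
   = 12060 / 365 = 33.1 yr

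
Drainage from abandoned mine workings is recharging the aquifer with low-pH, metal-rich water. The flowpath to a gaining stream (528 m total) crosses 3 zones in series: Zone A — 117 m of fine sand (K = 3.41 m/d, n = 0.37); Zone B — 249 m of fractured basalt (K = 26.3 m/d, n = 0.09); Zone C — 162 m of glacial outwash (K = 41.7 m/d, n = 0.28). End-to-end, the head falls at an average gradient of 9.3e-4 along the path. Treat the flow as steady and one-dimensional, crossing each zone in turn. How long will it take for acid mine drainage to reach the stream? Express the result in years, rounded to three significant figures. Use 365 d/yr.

29.5 years

For zones in series the flux q is common to all zones; the equivalent conductivity is the harmonic (thickness-weighted) mean, K_eq = L_total / Σ(L_j/K_j).
Σ(L/K) = 117/3.41 + 249/26.3 + 162/41.7 = 34.31 + 9.468 + 3.885 = 47.66 d
K_eq = L_total / Σ(L/K) = 528 / 47.66 = 11.08 m/d
q = K_eq · i = 11.08 × 9.3e-4 = 0.01030 m/d (same in every zone)
Zone A: v = q/n = 0.01030/0.37 = 0.02784 m/d → t_A = 117/0.02784 = 4202 d
Zone B: v = q/n = 0.01030/0.09 = 0.1145 m/d → t_B = 249/0.1145 = 2175 d
Zone C: v = q/n = 0.01030/0.28 = 0.03679 m/d → t_C = 162/0.03679 = 4403 d
Total t = 4202 + 2175 + 4403 = 10780 d
   = 10780 / 365 = 29.5 yr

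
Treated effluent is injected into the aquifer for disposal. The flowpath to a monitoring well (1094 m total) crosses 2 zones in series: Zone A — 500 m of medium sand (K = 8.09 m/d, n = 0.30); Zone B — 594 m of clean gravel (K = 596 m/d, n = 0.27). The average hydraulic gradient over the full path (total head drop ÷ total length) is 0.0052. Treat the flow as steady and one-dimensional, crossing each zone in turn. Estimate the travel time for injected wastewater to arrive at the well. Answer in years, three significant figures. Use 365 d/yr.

9.39 years

For zones in series the flux q is common to all zones; the equivalent conductivity is the harmonic (thickness-weighted) mean, K_eq = L_total / Σ(L_j/K_j).
Σ(L/K) = 500/8.09 + 594/596 = 61.80 + 0.9966 = 62.80 d
K_eq = L_total / Σ(L/K) = 1094 / 62.80 = 17.42 m/d
q = K_eq · i = 17.42 × 0.0052 = 0.09058 m/d (same in every zone)
Zone A: v = q/n = 0.09058/0.30 = 0.3019 m/d → t_A = 500/0.3019 = 1656 d
Zone B: v = q/n = 0.09058/0.27 = 0.3355 m/d → t_B = 594/0.3355 = 1771 d
Total t = 1656 + 1771 = 3426 d
   = 3426 / 365 = 9.39 yr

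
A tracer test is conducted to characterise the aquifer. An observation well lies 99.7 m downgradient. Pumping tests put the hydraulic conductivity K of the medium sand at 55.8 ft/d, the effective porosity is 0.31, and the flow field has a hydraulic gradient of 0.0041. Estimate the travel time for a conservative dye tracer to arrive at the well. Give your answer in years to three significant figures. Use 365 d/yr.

K = 55.8 ft/d × 0.3048 = 17.01 m/d
Darcy flux q = K·i = 17.01 × 0.0041 = 0.06973 m/d
v_s = q/n_e = 0.06973/0.31 = 0.2249 m/d
t = L / v = 99.7 / 0.2249 = 443.2 d
   = 443.2 / 365 = 1.21 yr

1.21 years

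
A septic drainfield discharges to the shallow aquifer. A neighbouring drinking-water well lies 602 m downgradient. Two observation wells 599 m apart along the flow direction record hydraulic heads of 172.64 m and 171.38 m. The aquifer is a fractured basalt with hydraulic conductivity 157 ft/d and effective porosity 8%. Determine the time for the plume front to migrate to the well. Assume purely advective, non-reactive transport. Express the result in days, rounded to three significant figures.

478 days

Hydraulic gradient i = (172.64 − 171.38) / 599 = 1.26 / 599 = 0.002104
K = 157 ft/d × 0.3048 = 47.85 m/d
q = Ki = 47.85 × 0.002104 = 0.1007 m/d
Average linear velocity = 0.1007 / 0.08 = 1.258 m/d
t = L / v = 602 / 1.258 = 478.4 d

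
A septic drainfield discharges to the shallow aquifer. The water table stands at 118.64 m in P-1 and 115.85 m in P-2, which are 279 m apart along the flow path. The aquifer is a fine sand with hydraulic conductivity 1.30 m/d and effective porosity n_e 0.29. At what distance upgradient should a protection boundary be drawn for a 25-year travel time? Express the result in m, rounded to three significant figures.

Hydraulic gradient i = (118.64 − 115.85) / 279 = 2.79 / 279 = 0.01000
Specific discharge q = 1.30 × 0.01000 = 0.01300 m/d
v_s = q/n_e = 0.01300/0.29 = 0.04483 m/d
T = 25 yr × 365 = 9125 d
L = v × T = 0.04483 × 9125 = 409.1 m

409 m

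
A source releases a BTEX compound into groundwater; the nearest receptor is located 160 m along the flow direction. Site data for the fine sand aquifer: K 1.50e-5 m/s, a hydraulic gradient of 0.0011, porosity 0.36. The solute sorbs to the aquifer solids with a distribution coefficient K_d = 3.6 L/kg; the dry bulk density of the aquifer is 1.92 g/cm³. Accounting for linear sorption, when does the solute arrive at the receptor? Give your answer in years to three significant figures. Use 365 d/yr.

K = 1.50e-5 m/s × 86400 s/d = 1.296 m/d
Specific discharge q = 1.296 × 0.0011 = 0.001426 m/d
Average linear velocity = 0.001426 / 0.36 = 0.003960 m/d
Retardation R = 1 + ρ_b·K_d/n = 1 + 1.92×3.6/0.36 = 20.20
Contaminant velocity v_c = v/R = 0.003960/20.20 = 1.960e-4 m/d
t = L/v_c = 160/1.960e-4 = 816200 d
   = 816200/365 = 2240 yr

2240 years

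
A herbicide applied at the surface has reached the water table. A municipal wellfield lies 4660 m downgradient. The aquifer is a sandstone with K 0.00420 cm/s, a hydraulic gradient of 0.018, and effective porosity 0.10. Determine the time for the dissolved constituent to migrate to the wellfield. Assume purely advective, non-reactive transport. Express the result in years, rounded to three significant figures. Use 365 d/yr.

K = 0.00420 cm/s × 864 = 3.629 m/d
Darcy flux q = K·i = 3.629 × 0.018 = 0.06532 m/d
v_s = q/n_e = 0.06532/0.10 = 0.6532 m/d
t = L / v = 4660 / 0.6532 = 7134 d
   = 7134 / 365 = 19.5 yr

19.5 years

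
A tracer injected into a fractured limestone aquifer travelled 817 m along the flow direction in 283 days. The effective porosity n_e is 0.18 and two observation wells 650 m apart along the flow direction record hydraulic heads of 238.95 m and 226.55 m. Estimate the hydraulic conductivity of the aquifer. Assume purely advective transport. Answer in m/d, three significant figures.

Hydraulic gradient i = (238.95 − 226.55) / 650 = 12.40 / 650 = 0.01908
v = L / t = 817 / 283 = 2.887 m/d
K = v · n / i = 2.887 × 0.18 / 0.01908 = 27.2 m/d

27.2 m/d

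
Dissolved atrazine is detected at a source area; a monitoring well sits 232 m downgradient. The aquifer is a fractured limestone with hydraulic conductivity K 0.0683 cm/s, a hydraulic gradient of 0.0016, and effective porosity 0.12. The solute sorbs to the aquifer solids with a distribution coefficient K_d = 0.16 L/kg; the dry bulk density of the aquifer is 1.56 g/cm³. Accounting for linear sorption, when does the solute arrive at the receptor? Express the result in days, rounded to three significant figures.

908 days

K = 0.0683 cm/s × 864 = 59.01 m/d
q = Ki = 59.01 × 0.0016 = 0.09442 m/d
Average linear velocity = 0.09442 / 0.12 = 0.7868 m/d
Retardation R = 1 + ρ_b·K_d/n = 1 + 1.56×0.16/0.12 = 3.080
Contaminant velocity v_c = v/R = 0.7868/3.080 = 0.2555 m/d
t = L/v_c = 232/0.2555 = 908.2 d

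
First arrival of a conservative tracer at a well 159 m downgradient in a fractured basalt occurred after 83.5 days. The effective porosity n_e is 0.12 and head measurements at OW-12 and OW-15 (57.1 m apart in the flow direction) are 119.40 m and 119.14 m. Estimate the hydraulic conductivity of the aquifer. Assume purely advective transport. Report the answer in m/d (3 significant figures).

Hydraulic gradient i = (119.40 − 119.14) / 57.1 = 0.26 / 57.1 = 0.004553
v = L / t = 159 / 83.5 = 1.904 m/d
K = v · n / i = 1.904 × 0.12 / 0.004553 = 50.2 m/d

50.2 m/d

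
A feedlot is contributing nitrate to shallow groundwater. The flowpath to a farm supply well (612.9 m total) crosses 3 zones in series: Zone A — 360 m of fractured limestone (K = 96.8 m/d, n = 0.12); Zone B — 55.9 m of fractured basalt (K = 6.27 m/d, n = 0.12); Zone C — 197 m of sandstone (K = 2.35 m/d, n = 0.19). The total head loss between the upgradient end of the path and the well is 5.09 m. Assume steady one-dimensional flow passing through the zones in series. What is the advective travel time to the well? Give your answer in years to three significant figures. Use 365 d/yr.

Continuity: the same q passes through each zone, so ΔH = q·Σ(L_j/K_j) — the zones act as resistances in series.
Σ(L/K) = 360/96.8 + 55.9/6.27 + 197/2.35 = 3.719 + 8.915 + 83.83 = 96.46 d
q = ΔH / Σ(L/K) = 5.09 / 96.46 = 0.05277 m/d (same in every zone)
Zone A: v = q/n = 0.05277/0.12 = 0.4397 m/d → t_A = 360/0.4397 = 818.7 d
Zone B: v = q/n = 0.05277/0.12 = 0.4397 m/d → t_B = 55.9/0.4397 = 127.1 d
Zone C: v = q/n = 0.05277/0.19 = 0.2777 m/d → t_C = 197/0.2777 = 709.4 d
Total t = 818.7 + 127.1 + 709.4 = 1655 d
   = 1655 / 365 = 4.53 yr

4.53 years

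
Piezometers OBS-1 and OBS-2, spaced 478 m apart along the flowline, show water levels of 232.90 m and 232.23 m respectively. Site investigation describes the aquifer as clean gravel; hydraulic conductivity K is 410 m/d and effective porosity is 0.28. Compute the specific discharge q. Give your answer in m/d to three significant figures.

0.575 m/d

Hydraulic gradient i = (232.90 − 232.23) / 478 = 0.67 / 478 = 0.001402
q = Ki = 410 × 0.001402 = 0.5747 m/d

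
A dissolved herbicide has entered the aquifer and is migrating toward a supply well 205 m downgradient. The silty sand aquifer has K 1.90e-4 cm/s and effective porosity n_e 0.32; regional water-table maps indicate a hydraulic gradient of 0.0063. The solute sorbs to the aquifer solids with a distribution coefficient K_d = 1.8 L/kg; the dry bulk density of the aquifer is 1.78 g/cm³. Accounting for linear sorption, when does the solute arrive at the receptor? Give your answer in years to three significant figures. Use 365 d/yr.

K = 1.90e-4 cm/s × 864 = 0.1642 m/d
q = Ki = 0.1642 × 0.0063 = 0.001034 m/d
v_s = q/n_e = 0.001034/0.32 = 0.003232 m/d
Retardation R = 1 + ρ_b·K_d/n = 1 + 1.78×1.8/0.32 = 11.01
Contaminant velocity v_c = v/R = 0.003232/11.01 = 2.935e-4 m/d
t = L/v_c = 205/2.935e-4 = 698500 d
   = 698500/365 = 1910 yr

1910 years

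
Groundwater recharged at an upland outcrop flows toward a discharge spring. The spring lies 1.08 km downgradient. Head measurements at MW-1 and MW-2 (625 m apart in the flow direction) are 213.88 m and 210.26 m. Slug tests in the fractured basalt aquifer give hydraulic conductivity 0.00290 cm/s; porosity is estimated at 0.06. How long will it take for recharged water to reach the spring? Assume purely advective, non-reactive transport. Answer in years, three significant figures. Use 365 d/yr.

Hydraulic gradient i = (213.88 − 210.26) / 625 = 3.62 / 625 = 0.005792
K = 0.00290 cm/s × 864 = 2.506 m/d
Darcy flux q = K·i = 2.506 × 0.005792 = 0.01451 m/d
v = Ki/n = 2.506·0.005792/0.06 = 0.2419 m/d
L = 1.08 km = 1080 m
t = L / v = 1080 / 0.2419 = 4465 d
   = 4465 / 365 = 12.2 yr

12.2 years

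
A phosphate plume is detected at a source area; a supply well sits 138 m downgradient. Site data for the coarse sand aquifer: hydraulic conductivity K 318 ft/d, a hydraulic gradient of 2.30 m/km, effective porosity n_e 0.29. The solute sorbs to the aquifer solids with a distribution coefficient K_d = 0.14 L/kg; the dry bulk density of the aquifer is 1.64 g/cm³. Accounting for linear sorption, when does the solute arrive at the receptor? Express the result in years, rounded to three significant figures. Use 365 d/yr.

0.881 years

K = 318 ft/d × 0.3048 = 96.93 m/d
Darcy flux q = K·i = 96.93 × 0.0023 = 0.2229 m/d
v = Ki/n = 96.93·0.0023/0.29 = 0.7687 m/d
Retardation R = 1 + ρ_b·K_d/n = 1 + 1.64×0.14/0.29 = 1.792
Contaminant velocity v_c = v/R = 0.7687/1.792 = 0.4290 m/d
t = L/v_c = 138/0.4290 = 321.6 d
   = 321.6/365 = 0.881 yr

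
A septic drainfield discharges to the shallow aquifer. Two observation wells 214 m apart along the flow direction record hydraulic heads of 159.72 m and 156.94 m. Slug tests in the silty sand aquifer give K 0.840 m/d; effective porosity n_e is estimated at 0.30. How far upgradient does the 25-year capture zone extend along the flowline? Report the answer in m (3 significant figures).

Hydraulic gradient i = (159.72 − 156.94) / 214 = 2.78 / 214 = 0.01299
Darcy flux q = K·i = 0.840 × 0.01299 = 0.01091 m/d
Average linear velocity = 0.01091 / 0.30 = 0.03637 m/d
T = 25 yr × 365 = 9125 d
L = v × T = 0.03637 × 9125 = 331.9 m

332 m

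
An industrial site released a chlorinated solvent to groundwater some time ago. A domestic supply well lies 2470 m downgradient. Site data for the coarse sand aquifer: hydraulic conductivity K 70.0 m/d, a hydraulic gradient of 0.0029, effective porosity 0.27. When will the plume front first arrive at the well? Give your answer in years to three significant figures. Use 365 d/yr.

Darcy flux q = K·i = 70.0 × 0.0029 = 0.2030 m/d
Average linear velocity = 0.2030 / 0.27 = 0.7519 m/d
t = L / v = 2470 / 0.7519 = 3285 d
   = 3285 / 365 = 9.00 yr

9.00 years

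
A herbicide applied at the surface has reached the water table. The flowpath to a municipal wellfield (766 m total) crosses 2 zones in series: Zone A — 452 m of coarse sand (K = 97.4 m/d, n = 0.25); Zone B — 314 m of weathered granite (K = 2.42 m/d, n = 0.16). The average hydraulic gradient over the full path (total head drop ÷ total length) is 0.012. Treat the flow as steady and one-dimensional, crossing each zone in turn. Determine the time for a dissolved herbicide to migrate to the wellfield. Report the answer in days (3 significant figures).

For zones in series the flux q is common to all zones; the equivalent conductivity is the harmonic (thickness-weighted) mean, K_eq = L_total / Σ(L_j/K_j).
Σ(L/K) = 452/97.4 + 314/2.42 = 4.641 + 129.8 = 134.4 d
K_eq = L_total / Σ(L/K) = 766 / 134.4 = 5.700 m/d
q = K_eq · i = 5.700 × 0.012 = 0.06840 m/d (same in every zone)
Zone A: v = q/n = 0.06840/0.25 = 0.2736 m/d → t_A = 452/0.2736 = 1652 d
Zone B: v = q/n = 0.06840/0.16 = 0.4275 m/d → t_B = 314/0.4275 = 734.5 d
Total t = 1652 + 734.5 = 2387 d

2390 days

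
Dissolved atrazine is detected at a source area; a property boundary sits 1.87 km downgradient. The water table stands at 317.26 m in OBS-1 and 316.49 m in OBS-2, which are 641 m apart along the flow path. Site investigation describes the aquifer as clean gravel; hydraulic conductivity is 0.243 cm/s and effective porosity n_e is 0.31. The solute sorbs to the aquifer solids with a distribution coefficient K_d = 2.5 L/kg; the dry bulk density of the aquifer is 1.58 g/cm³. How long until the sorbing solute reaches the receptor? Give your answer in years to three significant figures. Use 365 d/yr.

86.5 years

Hydraulic gradient i = (317.26 − 316.49) / 641 = 0.77 / 641 = 0.001201
K = 0.243 cm/s × 864 = 210.0 m/d
Darcy flux q = K·i = 210.0 × 0.001201 = 0.2522 m/d
v_s = q/n_e = 0.2522/0.31 = 0.8136 m/d
Retardation R = 1 + ρ_b·K_d/n = 1 + 1.58×2.5/0.31 = 13.74
Contaminant velocity v_c = v/R = 0.8136/13.74 = 0.05920 m/d
L = 1.87 km = 1870 m
t = L/v_c = 1870/0.05920 = 31590 d
   = 31590/365 = 86.5 yr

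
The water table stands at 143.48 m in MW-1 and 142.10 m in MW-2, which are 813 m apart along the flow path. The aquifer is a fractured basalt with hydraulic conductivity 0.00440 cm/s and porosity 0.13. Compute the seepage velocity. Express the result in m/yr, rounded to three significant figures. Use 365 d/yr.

18.1 m/yr

Hydraulic gradient i = (143.48 − 142.10) / 813 = 1.38 / 813 = 0.001697
K = 0.00440 cm/s × 864 = 3.802 m/d
Specific discharge q = 3.802 × 0.001697 = 0.006453 m/d
Average linear velocity = 0.006453 / 0.13 = 0.04964 m/d
   = 0.04964 × 365 = 18.1 m/yr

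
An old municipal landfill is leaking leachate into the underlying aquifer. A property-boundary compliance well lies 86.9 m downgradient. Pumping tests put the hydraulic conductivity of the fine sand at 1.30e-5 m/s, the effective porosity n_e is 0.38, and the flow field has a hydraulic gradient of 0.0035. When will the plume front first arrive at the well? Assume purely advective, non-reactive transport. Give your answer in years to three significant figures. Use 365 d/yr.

K = 1.30e-5 m/s × 86400 s/d = 1.123 m/d
Darcy flux q = K·i = 1.123 × 0.0035 = 0.003931 m/d
v_s = q/n_e = 0.003931/0.38 = 0.01035 m/d
t = L / v = 86.9 / 0.01035 = 8400 d
   = 8400 / 365 = 23.0 yr

23.0 years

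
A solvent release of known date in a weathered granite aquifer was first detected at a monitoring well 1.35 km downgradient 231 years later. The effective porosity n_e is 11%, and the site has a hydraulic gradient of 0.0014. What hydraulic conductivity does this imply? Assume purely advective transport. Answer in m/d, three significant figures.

1.26 m/d

t = 231 years = 84320 d
L = 1.35 km = 1350 m
v = L / t = 1350 / 84320 = 0.01601 m/d
K = v · n / i = 0.01601 × 0.11 / 0.0014 = 1.26 m/d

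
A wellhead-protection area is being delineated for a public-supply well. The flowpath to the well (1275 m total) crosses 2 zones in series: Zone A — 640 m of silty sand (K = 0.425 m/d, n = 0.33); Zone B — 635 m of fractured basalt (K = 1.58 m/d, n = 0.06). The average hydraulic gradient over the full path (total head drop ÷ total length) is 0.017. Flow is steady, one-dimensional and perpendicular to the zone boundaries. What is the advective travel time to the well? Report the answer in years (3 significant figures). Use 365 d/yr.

For zones in series the flux q is common to all zones; the equivalent conductivity is the harmonic (thickness-weighted) mean, K_eq = L_total / Σ(L_j/K_j).
Σ(L/K) = 640/0.425 + 635/1.58 = 1506 + 401.9 = 1908 d
K_eq = L_total / Σ(L/K) = 1275 / 1908 = 0.6683 m/d
q = K_eq · i = 0.6683 × 0.017 = 0.01136 m/d (same in every zone)
Zone A: v = q/n = 0.01136/0.33 = 0.03443 m/d → t_A = 640/0.03443 = 18590 d
Zone B: v = q/n = 0.01136/0.06 = 0.1894 m/d → t_B = 635/0.1894 = 3353 d
Total t = 18590 + 3353 = 21940 d
   = 21940 / 365 = 60.1 yr

60.1 years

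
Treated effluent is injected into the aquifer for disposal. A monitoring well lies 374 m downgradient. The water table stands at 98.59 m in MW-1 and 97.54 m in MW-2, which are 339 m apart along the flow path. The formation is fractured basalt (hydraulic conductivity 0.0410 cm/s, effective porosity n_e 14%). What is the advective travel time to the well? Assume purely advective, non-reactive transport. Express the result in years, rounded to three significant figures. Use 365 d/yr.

Hydraulic gradient i = (98.59 − 97.54) / 339 = 1.05 / 339 = 0.003097
K = 0.0410 cm/s × 864 = 35.42 m/d
q = Ki = 35.42 × 0.003097 = 0.1097 m/d
Average linear velocity = 0.1097 / 0.14 = 0.7837 m/d
t = L / v = 374 / 0.7837 = 477.2 d
   = 477.2 / 365 = 1.31 yr

1.31 years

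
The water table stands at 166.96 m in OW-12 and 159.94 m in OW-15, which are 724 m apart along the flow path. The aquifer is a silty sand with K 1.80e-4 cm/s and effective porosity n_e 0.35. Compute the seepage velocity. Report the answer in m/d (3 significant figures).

Hydraulic gradient i = (166.96 − 159.94) / 724 = 7.02 / 724 = 0.009696
K = 1.80e-4 cm/s × 864 = 0.1555 m/d
Specific discharge q = 0.1555 × 0.009696 = 0.001508 m/d
Average linear velocity = 0.001508 / 0.35 = 0.004308 m/d

0.00431 m/d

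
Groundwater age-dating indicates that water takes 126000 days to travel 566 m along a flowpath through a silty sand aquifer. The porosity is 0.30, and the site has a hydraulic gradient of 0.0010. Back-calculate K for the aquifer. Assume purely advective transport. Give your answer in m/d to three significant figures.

1.35 m/d

v = L / t = 566 / 126000 = 0.004492 m/d
K = v · n / i = 0.004492 × 0.30 / 0.0010 = 1.35 m/d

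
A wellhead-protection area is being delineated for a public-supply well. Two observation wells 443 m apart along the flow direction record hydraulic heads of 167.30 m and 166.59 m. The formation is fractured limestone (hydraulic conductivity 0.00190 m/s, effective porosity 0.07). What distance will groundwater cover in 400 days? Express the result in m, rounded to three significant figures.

Hydraulic gradient i = (167.30 − 166.59) / 443 = 0.71 / 443 = 0.001603
K = 0.00190 m/s × 86400 s/d = 164.2 m/d
Darcy flux q = K·i = 164.2 × 0.001603 = 0.2631 m/d
v_s = q/n_e = 0.2631/0.07 = 3.759 m/d
L = v × T = 3.759 × 400 = 1503 m

1500 m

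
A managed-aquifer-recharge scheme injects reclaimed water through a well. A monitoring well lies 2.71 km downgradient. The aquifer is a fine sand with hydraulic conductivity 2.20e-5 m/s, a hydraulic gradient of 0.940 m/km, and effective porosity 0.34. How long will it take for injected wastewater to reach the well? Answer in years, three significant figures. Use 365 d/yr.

1410 years

K = 2.20e-5 m/s × 86400 s/d = 1.901 m/d
Specific discharge q = 1.901 × 9.4e-4 = 0.001787 m/d
v = Ki/n = 1.901·9.4e-4/0.34 = 0.005255 m/d
L = 2.71 km = 2710 m
t = L / v = 2710 / 0.005255 = 515700 d
   = 515700 / 365 = 1410 yr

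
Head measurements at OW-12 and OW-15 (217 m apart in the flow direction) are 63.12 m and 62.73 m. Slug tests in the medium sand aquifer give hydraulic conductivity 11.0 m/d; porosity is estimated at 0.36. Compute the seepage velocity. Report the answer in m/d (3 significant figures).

Hydraulic gradient i = (63.12 − 62.73) / 217 = 0.39 / 217 = 0.001797
Specific discharge q = 11.0 × 0.001797 = 0.01977 m/d
v_s = q/n_e = 0.01977/0.36 = 0.05492 m/d

0.0549 m/d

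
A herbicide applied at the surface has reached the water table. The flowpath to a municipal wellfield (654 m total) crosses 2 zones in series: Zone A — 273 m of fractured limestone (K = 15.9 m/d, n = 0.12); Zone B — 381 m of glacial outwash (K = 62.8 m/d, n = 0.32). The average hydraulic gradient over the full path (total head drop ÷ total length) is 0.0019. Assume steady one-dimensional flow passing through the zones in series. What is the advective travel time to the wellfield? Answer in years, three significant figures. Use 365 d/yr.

Steady 1-D flow in series ⇒ the Darcy flux q is identical in every zone and the zone head losses add (resistances L/K in series).
Σ(L/K) = 273/15.9 + 381/62.8 = 17.17 + 6.067 = 23.24 d
K_eq = L_total / Σ(L/K) = 654 / 23.24 = 28.15 m/d
q = K_eq · i = 28.15 × 0.0019 = 0.05348 m/d (same in every zone)
Zone A: v = q/n = 0.05348/0.12 = 0.4456 m/d → t_A = 273/0.4456 = 612.6 d
Zone B: v = q/n = 0.05348/0.32 = 0.1671 m/d → t_B = 381/0.1671 = 2280 d
Total t = 612.6 + 2280 = 2893 d
   = 2893 / 365 = 7.92 yr

7.92 years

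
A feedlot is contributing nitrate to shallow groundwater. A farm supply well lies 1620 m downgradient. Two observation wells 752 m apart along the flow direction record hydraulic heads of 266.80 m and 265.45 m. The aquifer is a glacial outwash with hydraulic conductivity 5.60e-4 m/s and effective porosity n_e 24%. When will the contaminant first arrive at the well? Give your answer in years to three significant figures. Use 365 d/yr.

Hydraulic gradient i = (266.80 − 265.45) / 752 = 1.35 / 752 = 0.001795
K = 5.60e-4 m/s × 86400 s/d = 48.38 m/d
q = Ki = 48.38 × 0.001795 = 0.08686 m/d
v_s = q/n_e = 0.08686/0.24 = 0.3619 m/d
t = L / v = 1620 / 0.3619 = 4476 d
   = 4476 / 365 = 12.3 yr

12.3 years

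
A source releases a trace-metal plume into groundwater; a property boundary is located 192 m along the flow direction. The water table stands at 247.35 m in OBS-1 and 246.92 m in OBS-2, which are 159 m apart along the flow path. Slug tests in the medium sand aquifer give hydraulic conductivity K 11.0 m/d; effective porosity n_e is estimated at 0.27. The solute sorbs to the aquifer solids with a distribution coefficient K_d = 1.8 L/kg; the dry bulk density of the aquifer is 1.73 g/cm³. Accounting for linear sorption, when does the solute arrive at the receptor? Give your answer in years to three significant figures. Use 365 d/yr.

Hydraulic gradient i = (247.35 − 246.92) / 159 = 0.43 / 159 = 0.002704
Specific discharge q = 11.0 × 0.002704 = 0.02975 m/d
Average linear velocity = 0.02975 / 0.27 = 0.1102 m/d
Retardation R = 1 + ρ_b·K_d/n = 1 + 1.73×1.8/0.27 = 12.53
Contaminant velocity v_c = v/R = 0.1102/12.53 = 0.008791 m/d
t = L/v_c = 192/0.008791 = 21840 d
   = 21840/365 = 59.8 yr

59.8 years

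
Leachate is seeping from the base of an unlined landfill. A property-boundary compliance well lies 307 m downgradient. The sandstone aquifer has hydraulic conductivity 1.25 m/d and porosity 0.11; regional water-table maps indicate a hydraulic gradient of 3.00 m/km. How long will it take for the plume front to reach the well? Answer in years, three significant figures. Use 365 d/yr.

Darcy flux q = K·i = 1.25 × 0.0030 = 0.003750 m/d
v_s = q/n_e = 0.003750/0.11 = 0.03409 m/d
t = L / v = 307 / 0.03409 = 9005 d
   = 9005 / 365 = 24.7 yr

24.7 years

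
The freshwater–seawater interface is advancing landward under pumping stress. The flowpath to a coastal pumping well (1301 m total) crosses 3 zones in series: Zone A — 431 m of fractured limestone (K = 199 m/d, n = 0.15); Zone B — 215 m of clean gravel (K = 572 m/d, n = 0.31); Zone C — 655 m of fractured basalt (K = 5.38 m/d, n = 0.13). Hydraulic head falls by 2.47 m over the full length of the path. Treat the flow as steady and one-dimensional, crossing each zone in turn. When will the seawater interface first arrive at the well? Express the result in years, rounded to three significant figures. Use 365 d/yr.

29.8 years

Steady 1-D flow in series ⇒ the Darcy flux q is identical in every zone and the zone head losses add (resistances L/K in series).
Σ(L/K) = 431/199 + 215/572 + 655/5.38 = 2.166 + 0.3759 + 121.7 = 124.3 d
q = ΔH / Σ(L/K) = 2.47 / 124.3 = 0.01987 m/d (same in every zone)
Zone A: v = q/n = 0.01987/0.15 = 0.1325 m/d → t_A = 431/0.1325 = 3253 d
Zone B: v = q/n = 0.01987/0.31 = 0.06411 m/d → t_B = 215/0.06411 = 3354 d
Zone C: v = q/n = 0.01987/0.13 = 0.1529 m/d → t_C = 655/0.1529 = 4285 d
Total t = 3253 + 3354 + 4285 = 10890 d
   = 10890 / 365 = 29.8 yr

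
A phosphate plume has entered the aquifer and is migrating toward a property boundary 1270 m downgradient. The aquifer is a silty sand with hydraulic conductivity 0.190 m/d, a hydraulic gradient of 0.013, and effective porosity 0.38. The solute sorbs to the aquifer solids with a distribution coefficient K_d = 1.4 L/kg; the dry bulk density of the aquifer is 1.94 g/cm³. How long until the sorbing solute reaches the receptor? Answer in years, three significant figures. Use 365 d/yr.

q = Ki = 0.190 × 0.013 = 0.002470 m/d
v = Ki/n = 0.190·0.013/0.38 = 0.006500 m/d
Retardation R = 1 + ρ_b·K_d/n = 1 + 1.94×1.4/0.38 = 8.147
Contaminant velocity v_c = v/R = 0.006500/8.147 = 7.978e-4 m/d
t = L/v_c = 1270/7.978e-4 = 1.592e6 d
   = 1.592e6/365 = 4360 yr

4360 years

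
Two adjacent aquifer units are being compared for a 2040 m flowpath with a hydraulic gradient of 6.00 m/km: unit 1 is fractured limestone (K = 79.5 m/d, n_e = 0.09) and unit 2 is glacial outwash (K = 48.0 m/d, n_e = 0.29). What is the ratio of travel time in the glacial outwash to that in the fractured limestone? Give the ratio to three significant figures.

5.34

Unit 1 (fractured limestone): v = 79.5×0.0060/0.09 = 5.300 m/d, t = 2040/5.300 = 384.9 d
Unit 2 (glacial outwash): v = 48.0×0.0060/0.29 = 0.9931 m/d, t = 2040/0.9931 = 2054 d
t(glacial outwash) / t(fractured limestone) = 2054/384.9 = 5.34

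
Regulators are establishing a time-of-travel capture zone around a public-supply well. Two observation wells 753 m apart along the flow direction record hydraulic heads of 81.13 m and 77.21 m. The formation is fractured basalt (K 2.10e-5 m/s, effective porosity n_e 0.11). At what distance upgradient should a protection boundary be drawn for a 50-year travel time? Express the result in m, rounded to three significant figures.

1570 m

Hydraulic gradient i = (81.13 − 77.21) / 753 = 3.92 / 753 = 0.005206
K = 2.10e-5 m/s × 86400 s/d = 1.814 m/d
q = Ki = 1.814 × 0.005206 = 0.009445 m/d
v_s = q/n_e = 0.009445/0.11 = 0.08587 m/d
T = 50 yr × 365 = 18250 d
L = v × T = 0.08587 × 18250 = 1567 m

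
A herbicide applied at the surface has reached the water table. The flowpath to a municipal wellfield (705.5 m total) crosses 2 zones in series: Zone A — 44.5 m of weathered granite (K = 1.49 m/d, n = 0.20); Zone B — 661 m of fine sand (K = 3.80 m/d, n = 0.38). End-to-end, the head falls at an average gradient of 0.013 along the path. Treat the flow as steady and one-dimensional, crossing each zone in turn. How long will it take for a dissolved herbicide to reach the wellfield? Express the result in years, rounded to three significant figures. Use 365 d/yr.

15.8 years

For zones in series the flux q is common to all zones; the equivalent conductivity is the harmonic (thickness-weighted) mean, K_eq = L_total / Σ(L_j/K_j).
Σ(L/K) = 44.5/1.49 + 661/3.80 = 29.87 + 173.9 = 203.8 d
K_eq = L_total / Σ(L/K) = 705.5 / 203.8 = 3.462 m/d
q = K_eq · i = 3.462 × 0.013 = 0.04500 m/d (same in every zone)
Zone A: v = q/n = 0.04500/0.20 = 0.2250 m/d → t_A = 44.5/0.2250 = 197.8 d
Zone B: v = q/n = 0.04500/0.38 = 0.1184 m/d → t_B = 661/0.1184 = 5582 d
Total t = 197.8 + 5582 = 5780 d
   = 5780 / 365 = 15.8 yr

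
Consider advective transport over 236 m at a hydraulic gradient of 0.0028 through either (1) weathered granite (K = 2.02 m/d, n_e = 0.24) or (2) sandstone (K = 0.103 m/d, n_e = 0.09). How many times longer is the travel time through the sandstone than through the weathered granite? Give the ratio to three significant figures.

Unit 1 (weathered granite): v = 2.02×0.0028/0.24 = 0.02357 m/d, t = 236/0.02357 = 10010 d
Unit 2 (sandstone): v = 0.103×0.0028/0.09 = 0.003204 m/d, t = 236/0.003204 = 73650 d
t(sandstone) / t(weathered granite) = 73650/10010 = 7.35

7.35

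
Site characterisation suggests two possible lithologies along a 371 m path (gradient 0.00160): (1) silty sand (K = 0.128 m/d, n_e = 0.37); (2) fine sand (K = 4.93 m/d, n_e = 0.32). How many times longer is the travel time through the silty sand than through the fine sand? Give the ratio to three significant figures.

44.5

Unit 1 (silty sand): v = 0.128×0.0016/0.37 = 5.535e-4 m/d, t = 371/5.535e-4 = 670300 d
Unit 2 (fine sand): v = 4.93×0.0016/0.32 = 0.02465 m/d, t = 371/0.02465 = 15050 d
t(silty sand) / t(fine sand) = 670300/15050 = 44.5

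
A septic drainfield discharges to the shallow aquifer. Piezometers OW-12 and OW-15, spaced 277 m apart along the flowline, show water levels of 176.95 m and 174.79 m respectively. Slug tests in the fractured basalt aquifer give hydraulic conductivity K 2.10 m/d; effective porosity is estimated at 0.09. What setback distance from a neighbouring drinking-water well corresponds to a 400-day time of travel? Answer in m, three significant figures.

72.8 m

Hydraulic gradient i = (176.95 − 174.79) / 277 = 2.16 / 277 = 0.007798
Specific discharge q = 2.10 × 0.007798 = 0.01638 m/d
Seepage velocity v = q / n = 0.01638 / 0.09 = 0.1819 m/d
L = v × T = 0.1819 × 400 = 72.78 m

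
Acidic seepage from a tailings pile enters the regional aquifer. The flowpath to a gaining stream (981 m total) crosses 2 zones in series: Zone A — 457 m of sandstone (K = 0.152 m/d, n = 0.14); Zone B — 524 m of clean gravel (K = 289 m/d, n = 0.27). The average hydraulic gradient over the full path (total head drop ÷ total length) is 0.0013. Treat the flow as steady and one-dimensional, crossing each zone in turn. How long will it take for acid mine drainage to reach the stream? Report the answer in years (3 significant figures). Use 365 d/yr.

1330 years

For zones in series the flux q is common to all zones; the equivalent conductivity is the harmonic (thickness-weighted) mean, K_eq = L_total / Σ(L_j/K_j).
Σ(L/K) = 457/0.152 + 524/289 = 3007 + 1.813 = 3008 d
K_eq = L_total / Σ(L/K) = 981 / 3008 = 0.3261 m/d
q = K_eq · i = 0.3261 × 0.0013 = 4.239e-4 m/d (same in every zone)
Zone A: v = q/n = 4.239e-4/0.14 = 0.003028 m/d → t_A = 457/0.003028 = 150900 d
Zone B: v = q/n = 4.239e-4/0.27 = 0.001570 m/d → t_B = 524/0.001570 = 333700 d
Total t = 150900 + 333700 = 484700 d
   = 484700 / 365 = 1330 yr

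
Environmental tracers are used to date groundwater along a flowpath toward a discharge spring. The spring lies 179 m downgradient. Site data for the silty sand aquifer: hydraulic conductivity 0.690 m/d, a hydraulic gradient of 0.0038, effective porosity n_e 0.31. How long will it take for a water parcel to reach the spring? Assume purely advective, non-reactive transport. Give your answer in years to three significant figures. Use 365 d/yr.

Specific discharge q = 0.690 × 0.0038 = 0.002622 m/d
Seepage velocity v = q / n = 0.002622 / 0.31 = 0.008458 m/d
t = L / v = 179 / 0.008458 = 21160 d
   = 21160 / 365 = 58.0 yr

58.0 years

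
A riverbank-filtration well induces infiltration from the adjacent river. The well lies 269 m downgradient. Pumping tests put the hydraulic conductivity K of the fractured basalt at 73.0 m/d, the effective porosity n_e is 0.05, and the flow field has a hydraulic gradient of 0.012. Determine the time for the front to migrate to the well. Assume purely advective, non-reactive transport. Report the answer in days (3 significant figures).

15.4 days

Darcy flux q = K·i = 73.0 × 0.012 = 0.8760 m/d
Average linear velocity = 0.8760 / 0.05 = 17.52 m/d
t = L / v = 269 / 17.52 = 15.35 d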